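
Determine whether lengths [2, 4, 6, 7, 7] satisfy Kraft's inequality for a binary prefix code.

Kraft inequality: Σ 2^(-l_i) ≤ 1 for prefix-free code
Calculating: 2^(-2) + 2^(-4) + 2^(-6) + 2^(-7) + 2^(-7)
= 0.25 + 0.0625 + 0.015625 + 0.0078125 + 0.0078125
= 0.3438
Since 0.3438 ≤ 1, prefix-free code exists


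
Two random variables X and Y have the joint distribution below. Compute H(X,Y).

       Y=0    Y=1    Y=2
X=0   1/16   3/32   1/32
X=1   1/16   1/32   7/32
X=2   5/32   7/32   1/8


H(X,Y) = -Σ p(x,y) log₂ p(x,y)
  p(0,0)=1/16: -0.0625 × log₂(0.0625) = 0.2500
  p(0,1)=3/32: -0.0938 × log₂(0.0938) = 0.3202
  p(0,2)=1/32: -0.0312 × log₂(0.0312) = 0.1562
  p(1,0)=1/16: -0.0625 × log₂(0.0625) = 0.2500
  p(1,1)=1/32: -0.0312 × log₂(0.0312) = 0.1562
  p(1,2)=7/32: -0.2188 × log₂(0.2188) = 0.4796
  p(2,0)=5/32: -0.1562 × log₂(0.1562) = 0.4184
  p(2,1)=7/32: -0.2188 × log₂(0.2188) = 0.4796
  p(2,2)=1/8: -0.1250 × log₂(0.1250) = 0.3750
H(X,Y) = 2.8854 bits


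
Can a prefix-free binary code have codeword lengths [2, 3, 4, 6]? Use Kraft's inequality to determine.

Kraft inequality: Σ 2^(-l_i) ≤ 1 for prefix-free code
Calculating: 2^(-2) + 2^(-3) + 2^(-4) + 2^(-6)
= 0.25 + 0.125 + 0.0625 + 0.015625
= 0.4531
Since 0.4531 ≤ 1, prefix-free code exists


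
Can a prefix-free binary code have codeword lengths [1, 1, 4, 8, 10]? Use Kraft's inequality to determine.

Kraft inequality: Σ 2^(-l_i) ≤ 1 for prefix-free code
Calculating: 2^(-1) + 2^(-1) + 2^(-4) + 2^(-8) + 2^(-10)
= 0.5 + 0.5 + 0.0625 + 0.00390625 + 0.0009765625
= 1.0674
Since 1.0674 > 1, prefix-free code does not exist


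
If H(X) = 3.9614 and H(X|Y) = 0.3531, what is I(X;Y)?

I(X;Y) = H(X) - H(X|Y)
I(X;Y) = 3.9614 - 0.3531 = 3.6083 bits


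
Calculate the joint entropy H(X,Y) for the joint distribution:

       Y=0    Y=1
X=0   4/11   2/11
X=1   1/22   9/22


H(X,Y) = -Σ p(x,y) log₂ p(x,y)
  p(0,0)=4/11: -0.3636 × log₂(0.3636) = 0.5307
  p(0,1)=2/11: -0.1818 × log₂(0.1818) = 0.4472
  p(1,0)=1/22: -0.0455 × log₂(0.0455) = 0.2027
  p(1,1)=9/22: -0.4091 × log₂(0.4091) = 0.5275
H(X,Y) = 1.7081 bits


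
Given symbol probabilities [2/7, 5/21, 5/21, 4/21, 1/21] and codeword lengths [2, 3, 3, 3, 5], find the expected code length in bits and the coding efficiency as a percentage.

Average length L = Σ p_i × l_i = 2.8095 bits
Entropy H = 2.1671 bits
Efficiency η = H/L × 100% = 77.13%


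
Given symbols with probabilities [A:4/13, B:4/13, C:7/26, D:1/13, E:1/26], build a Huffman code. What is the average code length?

Huffman tree construction:
Combine smallest probabilities repeatedly
Resulting codes:
  A: 10 (length 2)
  B: 11 (length 2)
  C: 01 (length 2)
  D: 001 (length 3)
  E: 000 (length 3)
Average length = Σ p(s) × length(s) = 2.1154 bits


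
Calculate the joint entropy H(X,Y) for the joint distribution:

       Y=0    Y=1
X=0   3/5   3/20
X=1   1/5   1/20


H(X,Y) = -Σ p(x,y) log₂ p(x,y)
  p(0,0)=3/5: -0.6000 × log₂(0.6000) = 0.4422
  p(0,1)=3/20: -0.1500 × log₂(0.1500) = 0.4105
  p(1,0)=1/5: -0.2000 × log₂(0.2000) = 0.4644
  p(1,1)=1/20: -0.0500 × log₂(0.0500) = 0.2161
H(X,Y) = 1.5332 bits


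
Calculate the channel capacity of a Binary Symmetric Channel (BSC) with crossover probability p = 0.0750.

For BSC with error probability p:
C = 1 - H(p) where H(p) is binary entropy
H(0.0750) = -0.0750 × log₂(0.0750) - 0.9250 × log₂(0.9250)
H(p) = 0.3843
C = 1 - 0.3843 = 0.6157 bits/use


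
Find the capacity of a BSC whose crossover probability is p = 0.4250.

For BSC with error probability p:
C = 1 - H(p) where H(p) is binary entropy
H(0.4250) = -0.4250 × log₂(0.4250) - 0.5750 × log₂(0.5750)
H(p) = 0.9837
C = 1 - 0.9837 = 0.0163 bits/use


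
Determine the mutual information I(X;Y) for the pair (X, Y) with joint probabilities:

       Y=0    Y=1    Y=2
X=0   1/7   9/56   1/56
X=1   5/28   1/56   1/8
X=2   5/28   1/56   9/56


H(X) = 1.5831, H(Y) = 1.4833, H(X,Y) = 2.8226
I(X;Y) = H(X) + H(Y) - H(X,Y) = 0.2439 bits


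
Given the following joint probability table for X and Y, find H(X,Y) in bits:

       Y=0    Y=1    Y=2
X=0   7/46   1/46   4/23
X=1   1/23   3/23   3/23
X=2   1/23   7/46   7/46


H(X,Y) = -Σ p(x,y) log₂ p(x,y)
  p(0,0)=7/46: -0.1522 × log₂(0.1522) = 0.4133
  p(0,1)=1/46: -0.0217 × log₂(0.0217) = 0.1201
  p(0,2)=4/23: -0.1739 × log₂(0.1739) = 0.4389
  p(1,0)=1/23: -0.0435 × log₂(0.0435) = 0.1967
  p(1,1)=3/23: -0.1304 × log₂(0.1304) = 0.3833
  p(1,2)=3/23: -0.1304 × log₂(0.1304) = 0.3833
  p(2,0)=1/23: -0.0435 × log₂(0.0435) = 0.1967
  p(2,1)=7/46: -0.1522 × log₂(0.1522) = 0.4133
  p(2,2)=7/46: -0.1522 × log₂(0.1522) = 0.4133
H(X,Y) = 2.9589 bits


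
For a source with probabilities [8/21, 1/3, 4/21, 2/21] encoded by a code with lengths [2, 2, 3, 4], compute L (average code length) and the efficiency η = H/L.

Average length L = Σ p_i × l_i = 2.3810 bits
Entropy H = 1.8375 bits
Efficiency η = H/L × 100% = 77.17%


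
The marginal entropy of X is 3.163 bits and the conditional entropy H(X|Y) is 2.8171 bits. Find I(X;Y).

I(X;Y) = H(X) - H(X|Y)
I(X;Y) = 3.163 - 2.8171 = 0.3459 bits


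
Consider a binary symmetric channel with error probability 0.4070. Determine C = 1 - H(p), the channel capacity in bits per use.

For BSC with error probability p:
C = 1 - H(p) where H(p) is binary entropy
H(0.4070) = -0.4070 × log₂(0.4070) - 0.5930 × log₂(0.5930)
H(p) = 0.9749
C = 1 - 0.9749 = 0.0251 bits/use


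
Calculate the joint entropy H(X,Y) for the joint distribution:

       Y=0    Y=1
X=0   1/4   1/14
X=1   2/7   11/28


H(X,Y) = -Σ p(x,y) log₂ p(x,y)
  p(0,0)=1/4: -0.2500 × log₂(0.2500) = 0.5000
  p(0,1)=1/14: -0.0714 × log₂(0.0714) = 0.2720
  p(1,0)=2/7: -0.2857 × log₂(0.2857) = 0.5164
  p(1,1)=11/28: -0.3929 × log₂(0.3929) = 0.5295
H(X,Y) = 1.8179 bits


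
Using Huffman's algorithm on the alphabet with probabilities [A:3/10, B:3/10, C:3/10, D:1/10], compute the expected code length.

Huffman tree construction:
Combine smallest probabilities repeatedly
Resulting codes:
  A: 01 (length 2)
  B: 10 (length 2)
  C: 11 (length 2)
  D: 00 (length 2)
Average length = Σ p(s) × length(s) = 2.0000 bits


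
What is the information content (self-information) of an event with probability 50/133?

Information content I(x) = -log₂(p(x))
I = -log₂(50/133) = -log₂(0.3759)
I = 1.4114 bits


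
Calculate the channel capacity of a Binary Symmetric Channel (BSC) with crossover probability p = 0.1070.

For BSC with error probability p:
C = 1 - H(p) where H(p) is binary entropy
H(0.1070) = -0.1070 × log₂(0.1070) - 0.8930 × log₂(0.8930)
H(p) = 0.4908
C = 1 - 0.4908 = 0.5092 bits/use


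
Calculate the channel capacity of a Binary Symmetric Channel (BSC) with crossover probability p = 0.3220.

For BSC with error probability p:
C = 1 - H(p) where H(p) is binary entropy
H(0.3220) = -0.3220 × log₂(0.3220) - 0.6780 × log₂(0.6780)
H(p) = 0.9065
C = 1 - 0.9065 = 0.0935 bits/use


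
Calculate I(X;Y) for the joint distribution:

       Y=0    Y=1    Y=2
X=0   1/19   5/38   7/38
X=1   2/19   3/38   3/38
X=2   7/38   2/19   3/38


H(X) = 1.5683, H(Y) = 1.5840, H(X,Y) = 3.0591
I(X;Y) = H(X) + H(Y) - H(X,Y) = 0.0932 bits


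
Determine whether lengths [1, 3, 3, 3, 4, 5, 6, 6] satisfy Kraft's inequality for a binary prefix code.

Kraft inequality: Σ 2^(-l_i) ≤ 1 for prefix-free code
Calculating: 2^(-1) + 2^(-3) + 2^(-3) + 2^(-3) + 2^(-4) + 2^(-5) + 2^(-6) + 2^(-6)
= 0.5 + 0.125 + 0.125 + 0.125 + 0.0625 + 0.03125 + 0.015625 + 0.015625
= 1.0000
Since 1.0000 ≤ 1, prefix-free code exists


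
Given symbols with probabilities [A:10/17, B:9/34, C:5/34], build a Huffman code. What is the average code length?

Huffman tree construction:
Combine smallest probabilities repeatedly
Resulting codes:
  A: 1 (length 1)
  B: 01 (length 2)
  C: 00 (length 2)
Average length = Σ p(s) × length(s) = 1.4118 bits


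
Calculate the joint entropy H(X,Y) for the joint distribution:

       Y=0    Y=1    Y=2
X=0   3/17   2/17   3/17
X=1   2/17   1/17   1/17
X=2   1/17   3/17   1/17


H(X,Y) = -Σ p(x,y) log₂ p(x,y)
  p(0,0)=3/17: -0.1765 × log₂(0.1765) = 0.4416
  p(0,1)=2/17: -0.1176 × log₂(0.1176) = 0.3632
  p(0,2)=3/17: -0.1765 × log₂(0.1765) = 0.4416
  p(1,0)=2/17: -0.1176 × log₂(0.1176) = 0.3632
  p(1,1)=1/17: -0.0588 × log₂(0.0588) = 0.2404
  p(1,2)=1/17: -0.0588 × log₂(0.0588) = 0.2404
  p(2,0)=1/17: -0.0588 × log₂(0.0588) = 0.2404
  p(2,1)=3/17: -0.1765 × log₂(0.1765) = 0.4416
  p(2,2)=1/17: -0.0588 × log₂(0.0588) = 0.2404
H(X,Y) = 3.0131 bits


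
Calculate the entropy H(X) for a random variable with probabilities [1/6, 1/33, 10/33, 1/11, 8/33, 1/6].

H(X) = -Σ p(x) log₂ p(x)
  -1/6 × log₂(1/6) = 0.4308
  -1/33 × log₂(1/33) = 0.1529
  -10/33 × log₂(10/33) = 0.5220
  -1/11 × log₂(1/11) = 0.3145
  -8/33 × log₂(8/33) = 0.4956
  -1/6 × log₂(1/6) = 0.4308
H(X) = 2.3466 bits


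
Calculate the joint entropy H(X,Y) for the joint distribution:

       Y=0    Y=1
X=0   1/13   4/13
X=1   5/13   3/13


H(X,Y) = -Σ p(x,y) log₂ p(x,y)
  p(0,0)=1/13: -0.0769 × log₂(0.0769) = 0.2846
  p(0,1)=4/13: -0.3077 × log₂(0.3077) = 0.5232
  p(1,0)=5/13: -0.3846 × log₂(0.3846) = 0.5302
  p(1,1)=3/13: -0.2308 × log₂(0.2308) = 0.4882
H(X,Y) = 1.8262 bits


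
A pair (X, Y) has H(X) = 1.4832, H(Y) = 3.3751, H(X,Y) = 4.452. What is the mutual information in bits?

I(X;Y) = H(X) + H(Y) - H(X,Y)
I(X;Y) = 1.4832 + 3.3751 - 4.452 = 0.4063 bits


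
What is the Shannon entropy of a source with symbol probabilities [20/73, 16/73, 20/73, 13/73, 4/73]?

H(X) = -Σ p(x) log₂ p(x)
  -20/73 × log₂(20/73) = 0.5118
  -16/73 × log₂(16/73) = 0.4800
  -20/73 × log₂(20/73) = 0.5118
  -13/73 × log₂(13/73) = 0.4433
  -4/73 × log₂(4/73) = 0.2296
H(X) = 2.1764 bits


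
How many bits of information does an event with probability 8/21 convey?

Information content I(x) = -log₂(p(x))
I = -log₂(8/21) = -log₂(0.3810)
I = 1.3923 bits


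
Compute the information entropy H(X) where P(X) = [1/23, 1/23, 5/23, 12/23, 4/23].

H(X) = -Σ p(x) log₂ p(x)
  -1/23 × log₂(1/23) = 0.1967
  -1/23 × log₂(1/23) = 0.1967
  -5/23 × log₂(5/23) = 0.4786
  -12/23 × log₂(12/23) = 0.4897
  -4/23 × log₂(4/23) = 0.4389
H(X) = 1.8006 bits


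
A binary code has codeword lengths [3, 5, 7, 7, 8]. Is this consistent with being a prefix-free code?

Kraft inequality: Σ 2^(-l_i) ≤ 1 for prefix-free code
Calculating: 2^(-3) + 2^(-5) + 2^(-7) + 2^(-7) + 2^(-8)
= 0.125 + 0.03125 + 0.0078125 + 0.0078125 + 0.00390625
= 0.1758
Since 0.1758 ≤ 1, prefix-free code exists


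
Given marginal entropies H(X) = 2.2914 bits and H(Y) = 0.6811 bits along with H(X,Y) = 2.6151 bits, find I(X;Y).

I(X;Y) = H(X) + H(Y) - H(X,Y)
I(X;Y) = 2.2914 + 0.6811 - 2.6151 = 0.3574 bits


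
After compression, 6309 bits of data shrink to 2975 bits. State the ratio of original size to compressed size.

Compression ratio = Original / Compressed
= 6309 / 2975 = 2.12:1


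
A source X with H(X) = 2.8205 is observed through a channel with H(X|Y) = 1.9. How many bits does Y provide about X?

I(X;Y) = H(X) - H(X|Y)
I(X;Y) = 2.8205 - 1.9 = 0.9205 bits


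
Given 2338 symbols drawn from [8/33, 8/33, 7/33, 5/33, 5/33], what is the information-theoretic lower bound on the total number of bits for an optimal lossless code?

Entropy H = 2.2907 bits/symbol
Minimum bits = H × n = 2.2907 × 2338
= 5355.74 bits


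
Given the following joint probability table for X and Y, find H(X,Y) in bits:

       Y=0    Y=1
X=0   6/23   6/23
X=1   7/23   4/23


H(X,Y) = -Σ p(x,y) log₂ p(x,y)
  p(0,0)=6/23: -0.2609 × log₂(0.2609) = 0.5057
  p(0,1)=6/23: -0.2609 × log₂(0.2609) = 0.5057
  p(1,0)=7/23: -0.3043 × log₂(0.3043) = 0.5223
  p(1,1)=4/23: -0.1739 × log₂(0.1739) = 0.4389
H(X,Y) = 1.9726 bits


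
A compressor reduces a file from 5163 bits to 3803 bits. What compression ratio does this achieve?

Compression ratio = Original / Compressed
= 5163 / 3803 = 1.36:1


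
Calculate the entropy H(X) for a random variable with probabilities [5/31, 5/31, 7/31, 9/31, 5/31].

H(X) = -Σ p(x) log₂ p(x)
  -5/31 × log₂(5/31) = 0.4246
  -5/31 × log₂(5/31) = 0.4246
  -7/31 × log₂(7/31) = 0.4848
  -9/31 × log₂(9/31) = 0.5180
  -5/31 × log₂(5/31) = 0.4246
H(X) = 2.2765 bits


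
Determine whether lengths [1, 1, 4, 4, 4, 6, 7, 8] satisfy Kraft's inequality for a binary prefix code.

Kraft inequality: Σ 2^(-l_i) ≤ 1 for prefix-free code
Calculating: 2^(-1) + 2^(-1) + 2^(-4) + 2^(-4) + 2^(-4) + 2^(-6) + 2^(-7) + 2^(-8)
= 0.5 + 0.5 + 0.0625 + 0.0625 + 0.0625 + 0.015625 + 0.0078125 + 0.00390625
= 1.2148
Since 1.2148 > 1, prefix-free code does not exist


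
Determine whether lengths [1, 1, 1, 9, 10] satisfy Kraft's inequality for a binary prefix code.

Kraft inequality: Σ 2^(-l_i) ≤ 1 for prefix-free code
Calculating: 2^(-1) + 2^(-1) + 2^(-1) + 2^(-9) + 2^(-10)
= 0.5 + 0.5 + 0.5 + 0.001953125 + 0.0009765625
= 1.5029
Since 1.5029 > 1, prefix-free code does not exist


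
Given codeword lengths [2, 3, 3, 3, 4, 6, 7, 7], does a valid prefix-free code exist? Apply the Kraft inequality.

Kraft inequality: Σ 2^(-l_i) ≤ 1 for prefix-free code
Calculating: 2^(-2) + 2^(-3) + 2^(-3) + 2^(-3) + 2^(-4) + 2^(-6) + 2^(-7) + 2^(-7)
= 0.25 + 0.125 + 0.125 + 0.125 + 0.0625 + 0.015625 + 0.0078125 + 0.0078125
= 0.7188
Since 0.7188 ≤ 1, prefix-free code exists


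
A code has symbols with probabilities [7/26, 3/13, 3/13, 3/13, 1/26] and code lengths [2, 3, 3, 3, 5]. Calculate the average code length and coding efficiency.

Average length L = Σ p_i × l_i = 2.8077 bits
Entropy H = 2.1550 bits
Efficiency η = H/L × 100% = 76.75%


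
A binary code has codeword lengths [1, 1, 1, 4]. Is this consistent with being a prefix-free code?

Kraft inequality: Σ 2^(-l_i) ≤ 1 for prefix-free code
Calculating: 2^(-1) + 2^(-1) + 2^(-1) + 2^(-4)
= 0.5 + 0.5 + 0.5 + 0.0625
= 1.5625
Since 1.5625 > 1, prefix-free code does not exist


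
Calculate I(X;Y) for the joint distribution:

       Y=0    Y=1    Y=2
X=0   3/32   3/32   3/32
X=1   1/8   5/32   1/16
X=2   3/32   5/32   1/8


H(X) = 1.5749, H(Y) = 1.5671, H(X,Y) = 3.1175
I(X;Y) = H(X) + H(Y) - H(X,Y) = 0.0244 bits


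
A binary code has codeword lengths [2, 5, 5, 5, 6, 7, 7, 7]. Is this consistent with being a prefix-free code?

Kraft inequality: Σ 2^(-l_i) ≤ 1 for prefix-free code
Calculating: 2^(-2) + 2^(-5) + 2^(-5) + 2^(-5) + 2^(-6) + 2^(-7) + 2^(-7) + 2^(-7)
= 0.25 + 0.03125 + 0.03125 + 0.03125 + 0.015625 + 0.0078125 + 0.0078125 + 0.0078125
= 0.3828
Since 0.3828 ≤ 1, prefix-free code exists


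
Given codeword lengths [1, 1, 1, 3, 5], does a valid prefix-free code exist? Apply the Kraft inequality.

Kraft inequality: Σ 2^(-l_i) ≤ 1 for prefix-free code
Calculating: 2^(-1) + 2^(-1) + 2^(-1) + 2^(-3) + 2^(-5)
= 0.5 + 0.5 + 0.5 + 0.125 + 0.03125
= 1.6562
Since 1.6562 > 1, prefix-free code does not exist


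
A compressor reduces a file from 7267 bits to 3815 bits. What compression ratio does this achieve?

Compression ratio = Original / Compressed
= 7267 / 3815 = 1.90:1


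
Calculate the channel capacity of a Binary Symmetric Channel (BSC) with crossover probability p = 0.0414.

For BSC with error probability p:
C = 1 - H(p) where H(p) is binary entropy
H(0.0414) = -0.0414 × log₂(0.0414) - 0.9586 × log₂(0.9586)
H(p) = 0.2487
C = 1 - 0.2487 = 0.7513 bits/use


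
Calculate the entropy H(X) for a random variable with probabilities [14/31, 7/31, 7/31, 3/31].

H(X) = -Σ p(x) log₂ p(x)
  -14/31 × log₂(14/31) = 0.5179
  -7/31 × log₂(7/31) = 0.4848
  -7/31 × log₂(7/31) = 0.4848
  -3/31 × log₂(3/31) = 0.3261
H(X) = 1.8135 bits


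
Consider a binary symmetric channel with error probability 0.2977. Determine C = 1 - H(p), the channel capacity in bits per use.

For BSC with error probability p:
C = 1 - H(p) where H(p) is binary entropy
H(0.2977) = -0.2977 × log₂(0.2977) - 0.7023 × log₂(0.7023)
H(p) = 0.8785
C = 1 - 0.8785 = 0.1215 bits/use


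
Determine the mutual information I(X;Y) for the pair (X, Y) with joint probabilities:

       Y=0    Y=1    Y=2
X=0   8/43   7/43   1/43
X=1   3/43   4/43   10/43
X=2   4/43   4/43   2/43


H(X) = 1.5494, H(Y) = 1.5818, H(X,Y) = 2.9233
I(X;Y) = H(X) + H(Y) - H(X,Y) = 0.2078 bits


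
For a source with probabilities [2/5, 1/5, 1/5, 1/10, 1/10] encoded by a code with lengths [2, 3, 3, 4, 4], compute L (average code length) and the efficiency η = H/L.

Average length L = Σ p_i × l_i = 2.8000 bits
Entropy H = 2.1219 bits
Efficiency η = H/L × 100% = 75.78%


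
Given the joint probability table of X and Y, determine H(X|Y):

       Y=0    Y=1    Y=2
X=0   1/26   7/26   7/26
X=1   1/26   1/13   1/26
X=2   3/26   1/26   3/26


H(X|Y) = Σ_y p(y) H(X|Y=y)
  p(Y=0) = 5/26, H(X|Y=0) = 1.3710
  p(Y=1) = 5/13, H(X|Y=1) = 1.1568
  p(Y=2) = 11/26, H(X|Y=2) = 1.2407
H(X|Y) = 0.1923×1.3710 + 0.3846×1.1568 + 0.4231×1.2407 = 1.2335 bits


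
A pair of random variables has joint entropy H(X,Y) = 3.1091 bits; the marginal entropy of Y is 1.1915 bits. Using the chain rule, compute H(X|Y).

Chain rule: H(X,Y) = H(X|Y) + H(Y)
H(X|Y) = H(X,Y) - H(Y) = 3.1091 - 1.1915 = 1.9176 bits


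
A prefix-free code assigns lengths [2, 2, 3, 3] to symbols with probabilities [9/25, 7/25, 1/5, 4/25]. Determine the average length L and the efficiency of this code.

Average length L = Σ p_i × l_i = 2.3600 bits
Entropy H = 1.9322 bits
Efficiency η = H/L × 100% = 81.87%


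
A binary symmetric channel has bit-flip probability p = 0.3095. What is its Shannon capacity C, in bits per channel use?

For BSC with error probability p:
C = 1 - H(p) where H(p) is binary entropy
H(0.3095) = -0.3095 × log₂(0.3095) - 0.6905 × log₂(0.6905)
H(p) = 0.8926
C = 1 - 0.8926 = 0.1074 bits/use


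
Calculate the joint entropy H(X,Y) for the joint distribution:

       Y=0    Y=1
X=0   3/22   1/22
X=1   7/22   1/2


H(X,Y) = -Σ p(x,y) log₂ p(x,y)
  p(0,0)=3/22: -0.1364 × log₂(0.1364) = 0.3920
  p(0,1)=1/22: -0.0455 × log₂(0.0455) = 0.2027
  p(1,0)=7/22: -0.3182 × log₂(0.3182) = 0.5257
  p(1,1)=1/2: -0.5000 × log₂(0.5000) = 0.5000
H(X,Y) = 1.6203 bits


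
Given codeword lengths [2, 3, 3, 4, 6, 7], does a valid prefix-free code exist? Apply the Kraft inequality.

Kraft inequality: Σ 2^(-l_i) ≤ 1 for prefix-free code
Calculating: 2^(-2) + 2^(-3) + 2^(-3) + 2^(-4) + 2^(-6) + 2^(-7)
= 0.25 + 0.125 + 0.125 + 0.0625 + 0.015625 + 0.0078125
= 0.5859
Since 0.5859 ≤ 1, prefix-free code exists


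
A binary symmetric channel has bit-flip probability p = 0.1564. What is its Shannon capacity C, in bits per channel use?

For BSC with error probability p:
C = 1 - H(p) where H(p) is binary entropy
H(0.1564) = -0.1564 × log₂(0.1564) - 0.8436 × log₂(0.8436)
H(p) = 0.6256
C = 1 - 0.6256 = 0.3744 bits/use


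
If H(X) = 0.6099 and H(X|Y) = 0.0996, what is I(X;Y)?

I(X;Y) = H(X) - H(X|Y)
I(X;Y) = 0.6099 - 0.0996 = 0.5103 bits


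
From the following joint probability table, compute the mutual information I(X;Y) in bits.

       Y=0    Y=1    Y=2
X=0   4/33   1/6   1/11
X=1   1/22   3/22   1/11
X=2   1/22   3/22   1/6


H(X) = 1.5717, H(Y) = 1.5258, H(X,Y) = 3.0490
I(X;Y) = H(X) + H(Y) - H(X,Y) = 0.0485 bits


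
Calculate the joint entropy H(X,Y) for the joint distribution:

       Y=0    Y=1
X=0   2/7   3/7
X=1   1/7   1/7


H(X,Y) = -Σ p(x,y) log₂ p(x,y)
  p(0,0)=2/7: -0.2857 × log₂(0.2857) = 0.5164
  p(0,1)=3/7: -0.4286 × log₂(0.4286) = 0.5239
  p(1,0)=1/7: -0.1429 × log₂(0.1429) = 0.4011
  p(1,1)=1/7: -0.1429 × log₂(0.1429) = 0.4011
H(X,Y) = 1.8424 bits


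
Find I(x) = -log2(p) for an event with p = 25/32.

Information content I(x) = -log₂(p(x))
I = -log₂(25/32) = -log₂(0.7812)
I = 0.3561 bits


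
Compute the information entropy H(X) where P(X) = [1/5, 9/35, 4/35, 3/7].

H(X) = -Σ p(x) log₂ p(x)
  -1/5 × log₂(1/5) = 0.4644
  -9/35 × log₂(9/35) = 0.5038
  -4/35 × log₂(4/35) = 0.3576
  -3/7 × log₂(3/7) = 0.5239
H(X) = 1.8497 bits


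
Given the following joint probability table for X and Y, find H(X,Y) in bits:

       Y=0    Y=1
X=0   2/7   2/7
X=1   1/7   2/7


H(X,Y) = -Σ p(x,y) log₂ p(x,y)
  p(0,0)=2/7: -0.2857 × log₂(0.2857) = 0.5164
  p(0,1)=2/7: -0.2857 × log₂(0.2857) = 0.5164
  p(1,0)=1/7: -0.1429 × log₂(0.1429) = 0.4011
  p(1,1)=2/7: -0.2857 × log₂(0.2857) = 0.5164
H(X,Y) = 1.9502 bits


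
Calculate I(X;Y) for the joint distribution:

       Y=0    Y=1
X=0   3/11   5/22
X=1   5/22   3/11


H(X) = 1.0000, H(Y) = 1.0000, H(X,Y) = 1.9940
I(X;Y) = H(X) + H(Y) - H(X,Y) = 0.0060 bits


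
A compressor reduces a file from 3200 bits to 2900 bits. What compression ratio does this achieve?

Compression ratio = Original / Compressed
= 3200 / 2900 = 1.10:1


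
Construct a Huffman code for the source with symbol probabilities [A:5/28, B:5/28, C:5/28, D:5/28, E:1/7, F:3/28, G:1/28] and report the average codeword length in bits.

Huffman tree construction:
Combine smallest probabilities repeatedly
Resulting codes:
  A: 110 (length 3)
  B: 111 (length 3)
  C: 00 (length 2)
  D: 01 (length 2)
  E: 100 (length 3)
  F: 1011 (length 4)
  G: 1010 (length 4)
Average length = Σ p(s) × length(s) = 2.7857 bits


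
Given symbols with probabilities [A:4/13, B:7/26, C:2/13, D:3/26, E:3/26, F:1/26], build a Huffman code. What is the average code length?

Huffman tree construction:
Combine smallest probabilities repeatedly
Resulting codes:
  A: 11 (length 2)
  B: 01 (length 2)
  C: 101 (length 3)
  D: 001 (length 3)
  E: 100 (length 3)
  F: 000 (length 3)
Average length = Σ p(s) × length(s) = 2.4231 bits


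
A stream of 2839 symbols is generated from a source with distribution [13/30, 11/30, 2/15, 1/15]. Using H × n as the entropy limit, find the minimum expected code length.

Entropy H = 1.7016 bits/symbol
Minimum bits = H × n = 1.7016 × 2839
= 4830.77 bits


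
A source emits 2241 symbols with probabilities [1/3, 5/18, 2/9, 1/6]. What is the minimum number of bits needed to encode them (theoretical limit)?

Entropy H = 1.9547 bits/symbol
Minimum bits = H × n = 1.9547 × 2241
= 4380.45 bits


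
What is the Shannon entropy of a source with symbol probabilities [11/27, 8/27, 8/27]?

H(X) = -Σ p(x) log₂ p(x)
  -11/27 × log₂(11/27) = 0.5278
  -8/27 × log₂(8/27) = 0.5200
  -8/27 × log₂(8/27) = 0.5200
H(X) = 1.5677 bits


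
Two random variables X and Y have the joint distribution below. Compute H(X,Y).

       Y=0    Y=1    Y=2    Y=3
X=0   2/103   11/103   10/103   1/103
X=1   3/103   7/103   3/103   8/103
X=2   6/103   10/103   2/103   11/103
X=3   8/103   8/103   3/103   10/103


H(X,Y) = -Σ p(x,y) log₂ p(x,y)
  p(0,0)=2/103: -0.0194 × log₂(0.0194) = 0.1104
  p(0,1)=11/103: -0.1068 × log₂(0.1068) = 0.3446
  p(0,2)=10/103: -0.0971 × log₂(0.0971) = 0.3267
  p(0,3)=1/103: -0.0097 × log₂(0.0097) = 0.0649
  p(1,0)=3/103: -0.0291 × log₂(0.0291) = 0.1486
  p(1,1)=7/103: -0.0680 × log₂(0.0680) = 0.2636
  p(1,2)=3/103: -0.0291 × log₂(0.0291) = 0.1486
  p(1,3)=8/103: -0.0777 × log₂(0.0777) = 0.2863
  p(2,0)=6/103: -0.0583 × log₂(0.0583) = 0.2389
  p(2,1)=10/103: -0.0971 × log₂(0.0971) = 0.3267
  p(2,2)=2/103: -0.0194 × log₂(0.0194) = 0.1104
  p(2,3)=11/103: -0.1068 × log₂(0.1068) = 0.3446
  p(3,0)=8/103: -0.0777 × log₂(0.0777) = 0.2863
  p(3,1)=8/103: -0.0777 × log₂(0.0777) = 0.2863
  p(3,2)=3/103: -0.0291 × log₂(0.0291) = 0.1486
  p(3,3)=10/103: -0.0971 × log₂(0.0971) = 0.3267
H(X,Y) = 3.7623 bits


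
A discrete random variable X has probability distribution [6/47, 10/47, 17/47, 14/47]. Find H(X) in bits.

H(X) = -Σ p(x) log₂ p(x)
  -6/47 × log₂(6/47) = 0.3791
  -10/47 × log₂(10/47) = 0.4750
  -17/47 × log₂(17/47) = 0.5307
  -14/47 × log₂(14/47) = 0.5205
H(X) = 1.9053 bits


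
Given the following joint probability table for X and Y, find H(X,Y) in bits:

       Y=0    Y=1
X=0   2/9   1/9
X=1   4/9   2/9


H(X,Y) = -Σ p(x,y) log₂ p(x,y)
  p(0,0)=2/9: -0.2222 × log₂(0.2222) = 0.4822
  p(0,1)=1/9: -0.1111 × log₂(0.1111) = 0.3522
  p(1,0)=4/9: -0.4444 × log₂(0.4444) = 0.5200
  p(1,1)=2/9: -0.2222 × log₂(0.2222) = 0.4822
H(X,Y) = 1.8366 bits


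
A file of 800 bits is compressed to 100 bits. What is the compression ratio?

Compression ratio = Original / Compressed
= 800 / 100 = 8.00:1


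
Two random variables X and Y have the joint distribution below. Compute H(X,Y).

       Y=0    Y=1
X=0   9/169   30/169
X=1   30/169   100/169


H(X,Y) = -Σ p(x,y) log₂ p(x,y)
  p(0,0)=9/169: -0.0533 × log₂(0.0533) = 0.2253
  p(0,1)=30/169: -0.1775 × log₂(0.1775) = 0.4427
  p(1,0)=30/169: -0.1775 × log₂(0.1775) = 0.4427
  p(1,1)=100/169: -0.5917 × log₂(0.5917) = 0.4479
H(X,Y) = 1.5587 bits


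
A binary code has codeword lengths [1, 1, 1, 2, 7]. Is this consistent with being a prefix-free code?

Kraft inequality: Σ 2^(-l_i) ≤ 1 for prefix-free code
Calculating: 2^(-1) + 2^(-1) + 2^(-1) + 2^(-2) + 2^(-7)
= 0.5 + 0.5 + 0.5 + 0.25 + 0.0078125
= 1.7578
Since 1.7578 > 1, prefix-free code does not exist


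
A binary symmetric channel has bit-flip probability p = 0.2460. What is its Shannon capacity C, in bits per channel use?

For BSC with error probability p:
C = 1 - H(p) where H(p) is binary entropy
H(0.2460) = -0.2460 × log₂(0.2460) - 0.7540 × log₂(0.7540)
H(p) = 0.8049
C = 1 - 0.8049 = 0.1951 bits/use


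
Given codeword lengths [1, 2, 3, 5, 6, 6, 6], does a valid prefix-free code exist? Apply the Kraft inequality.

Kraft inequality: Σ 2^(-l_i) ≤ 1 for prefix-free code
Calculating: 2^(-1) + 2^(-2) + 2^(-3) + 2^(-5) + 2^(-6) + 2^(-6) + 2^(-6)
= 0.5 + 0.25 + 0.125 + 0.03125 + 0.015625 + 0.015625 + 0.015625
= 0.9531
Since 0.9531 ≤ 1, prefix-free code exists


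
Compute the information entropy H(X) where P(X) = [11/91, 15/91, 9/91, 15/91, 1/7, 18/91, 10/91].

H(X) = -Σ p(x) log₂ p(x)
  -11/91 × log₂(11/91) = 0.3685
  -15/91 × log₂(15/91) = 0.4287
  -9/91 × log₂(9/91) = 0.3301
  -15/91 × log₂(15/91) = 0.4287
  -1/7 × log₂(1/7) = 0.4011
  -18/91 × log₂(18/91) = 0.4624
  -10/91 × log₂(10/91) = 0.3501
H(X) = 2.7696 bits


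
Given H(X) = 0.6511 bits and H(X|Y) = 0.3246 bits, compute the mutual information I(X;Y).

I(X;Y) = H(X) - H(X|Y)
I(X;Y) = 0.6511 - 0.3246 = 0.3265 bits


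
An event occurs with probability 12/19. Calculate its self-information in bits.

Information content I(x) = -log₂(p(x))
I = -log₂(12/19) = -log₂(0.6316)
I = 0.6630 bits


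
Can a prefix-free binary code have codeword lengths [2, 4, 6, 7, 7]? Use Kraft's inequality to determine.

Kraft inequality: Σ 2^(-l_i) ≤ 1 for prefix-free code
Calculating: 2^(-2) + 2^(-4) + 2^(-6) + 2^(-7) + 2^(-7)
= 0.25 + 0.0625 + 0.015625 + 0.0078125 + 0.0078125
= 0.3438
Since 0.3438 ≤ 1, prefix-free code exists


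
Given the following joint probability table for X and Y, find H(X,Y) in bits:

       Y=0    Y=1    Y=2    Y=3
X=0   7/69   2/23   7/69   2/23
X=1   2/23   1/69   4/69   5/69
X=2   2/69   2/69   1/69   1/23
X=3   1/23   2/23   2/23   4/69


H(X,Y) = -Σ p(x,y) log₂ p(x,y)
  p(0,0)=7/69: -0.1014 × log₂(0.1014) = 0.3349
  p(0,1)=2/23: -0.0870 × log₂(0.0870) = 0.3064
  p(0,2)=7/69: -0.1014 × log₂(0.1014) = 0.3349
  p(0,3)=2/23: -0.0870 × log₂(0.0870) = 0.3064
  p(1,0)=2/23: -0.0870 × log₂(0.0870) = 0.3064
  p(1,1)=1/69: -0.0145 × log₂(0.0145) = 0.0885
  p(1,2)=4/69: -0.0580 × log₂(0.0580) = 0.2382
  p(1,3)=5/69: -0.0725 × log₂(0.0725) = 0.2744
  p(2,0)=2/69: -0.0290 × log₂(0.0290) = 0.1481
  p(2,1)=2/69: -0.0290 × log₂(0.0290) = 0.1481
  p(2,2)=1/69: -0.0145 × log₂(0.0145) = 0.0885
  p(2,3)=1/23: -0.0435 × log₂(0.0435) = 0.1967
  p(3,0)=1/23: -0.0435 × log₂(0.0435) = 0.1967
  p(3,1)=2/23: -0.0870 × log₂(0.0870) = 0.3064
  p(3,2)=2/23: -0.0870 × log₂(0.0870) = 0.3064
  p(3,3)=4/69: -0.0580 × log₂(0.0580) = 0.2382
H(X,Y) = 3.8191 bits


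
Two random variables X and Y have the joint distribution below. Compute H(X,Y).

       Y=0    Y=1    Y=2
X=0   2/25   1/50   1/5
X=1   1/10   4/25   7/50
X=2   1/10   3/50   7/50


H(X,Y) = -Σ p(x,y) log₂ p(x,y)
  p(0,0)=2/25: -0.0800 × log₂(0.0800) = 0.2915
  p(0,1)=1/50: -0.0200 × log₂(0.0200) = 0.1129
  p(0,2)=1/5: -0.2000 × log₂(0.2000) = 0.4644
  p(1,0)=1/10: -0.1000 × log₂(0.1000) = 0.3322
  p(1,1)=4/25: -0.1600 × log₂(0.1600) = 0.4230
  p(1,2)=7/50: -0.1400 × log₂(0.1400) = 0.3971
  p(2,0)=1/10: -0.1000 × log₂(0.1000) = 0.3322
  p(2,1)=3/50: -0.0600 × log₂(0.0600) = 0.2435
  p(2,2)=7/50: -0.1400 × log₂(0.1400) = 0.3971
H(X,Y) = 2.9939 bits


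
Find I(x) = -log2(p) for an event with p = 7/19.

Information content I(x) = -log₂(p(x))
I = -log₂(7/19) = -log₂(0.3684)
I = 1.4406 bits


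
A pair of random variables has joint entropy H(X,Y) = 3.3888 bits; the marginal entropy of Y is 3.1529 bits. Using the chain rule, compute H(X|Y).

Chain rule: H(X,Y) = H(X|Y) + H(Y)
H(X|Y) = H(X,Y) - H(Y) = 3.3888 - 3.1529 = 0.2359 bits


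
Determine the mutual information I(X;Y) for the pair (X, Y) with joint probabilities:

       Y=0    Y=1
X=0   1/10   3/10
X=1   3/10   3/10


H(X) = 0.9710, H(Y) = 0.9710, H(X,Y) = 1.8955
I(X;Y) = H(X) + H(Y) - H(X,Y) = 0.0464 bits


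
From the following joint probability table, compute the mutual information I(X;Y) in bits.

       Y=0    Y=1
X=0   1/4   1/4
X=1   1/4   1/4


H(X) = 1.0000, H(Y) = 1.0000, H(X,Y) = 2.0000
I(X;Y) = H(X) + H(Y) - H(X,Y) = 0.0000 bits


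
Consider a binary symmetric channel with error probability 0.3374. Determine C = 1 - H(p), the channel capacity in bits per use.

For BSC with error probability p:
C = 1 - H(p) where H(p) is binary entropy
H(0.3374) = -0.3374 × log₂(0.3374) - 0.6626 × log₂(0.6626)
H(p) = 0.9223
C = 1 - 0.9223 = 0.0777 bits/use


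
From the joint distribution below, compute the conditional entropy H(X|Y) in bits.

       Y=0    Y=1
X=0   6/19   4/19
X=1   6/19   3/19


H(X|Y) = Σ_y p(y) H(X|Y=y)
  p(Y=0) = 12/19, H(X|Y=0) = 1.0000
  p(Y=1) = 7/19, H(X|Y=1) = 0.9852
H(X|Y) = 0.6316×1.0000 + 0.3684×0.9852 = 0.9946 bits


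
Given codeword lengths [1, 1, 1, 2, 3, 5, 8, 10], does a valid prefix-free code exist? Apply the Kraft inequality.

Kraft inequality: Σ 2^(-l_i) ≤ 1 for prefix-free code
Calculating: 2^(-1) + 2^(-1) + 2^(-1) + 2^(-2) + 2^(-3) + 2^(-5) + 2^(-8) + 2^(-10)
= 0.5 + 0.5 + 0.5 + 0.25 + 0.125 + 0.03125 + 0.00390625 + 0.0009765625
= 1.9111
Since 1.9111 > 1, prefix-free code does not exist


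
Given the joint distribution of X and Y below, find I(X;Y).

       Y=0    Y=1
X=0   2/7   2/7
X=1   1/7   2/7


H(X) = 0.9852, H(Y) = 0.9852, H(X,Y) = 1.9502
I(X;Y) = H(X) + H(Y) - H(X,Y) = 0.0202 bits


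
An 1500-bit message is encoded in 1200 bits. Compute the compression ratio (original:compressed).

Compression ratio = Original / Compressed
= 1500 / 1200 = 1.25:1


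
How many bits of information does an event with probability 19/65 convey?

Information content I(x) = -log₂(p(x))
I = -log₂(19/65) = -log₂(0.2923)
I = 1.7744 bits


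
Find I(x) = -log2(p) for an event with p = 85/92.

Information content I(x) = -log₂(p(x))
I = -log₂(85/92) = -log₂(0.9239)
I = 0.1142 bits


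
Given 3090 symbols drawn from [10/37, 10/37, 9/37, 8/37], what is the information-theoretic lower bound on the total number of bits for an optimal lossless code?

Entropy H = 1.9941 bits/symbol
Minimum bits = H × n = 1.9941 × 3090
= 6161.78 bits


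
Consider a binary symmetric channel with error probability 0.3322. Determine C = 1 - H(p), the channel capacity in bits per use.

For BSC with error probability p:
C = 1 - H(p) where H(p) is binary entropy
H(0.3322) = -0.3322 × log₂(0.3322) - 0.6678 × log₂(0.6678)
H(p) = 0.9172
C = 1 - 0.9172 = 0.0828 bits/use


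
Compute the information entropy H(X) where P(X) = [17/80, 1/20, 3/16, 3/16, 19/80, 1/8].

H(X) = -Σ p(x) log₂ p(x)
  -17/80 × log₂(17/80) = 0.4748
  -1/20 × log₂(1/20) = 0.2161
  -3/16 × log₂(3/16) = 0.4528
  -3/16 × log₂(3/16) = 0.4528
  -19/80 × log₂(19/80) = 0.4926
  -1/8 × log₂(1/8) = 0.3750
H(X) = 2.4641 bits


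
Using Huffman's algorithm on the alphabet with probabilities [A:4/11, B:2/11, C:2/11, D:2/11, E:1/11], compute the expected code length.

Huffman tree construction:
Combine smallest probabilities repeatedly
Resulting codes:
  A: 11 (length 2)
  B: 101 (length 3)
  C: 00 (length 2)
  D: 01 (length 2)
  E: 100 (length 3)
Average length = Σ p(s) × length(s) = 2.2727 bits


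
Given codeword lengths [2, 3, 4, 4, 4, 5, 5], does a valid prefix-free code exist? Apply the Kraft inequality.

Kraft inequality: Σ 2^(-l_i) ≤ 1 for prefix-free code
Calculating: 2^(-2) + 2^(-3) + 2^(-4) + 2^(-4) + 2^(-4) + 2^(-5) + 2^(-5)
= 0.25 + 0.125 + 0.0625 + 0.0625 + 0.0625 + 0.03125 + 0.03125
= 0.6250
Since 0.6250 ≤ 1, prefix-free code exists


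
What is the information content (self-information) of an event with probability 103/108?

Information content I(x) = -log₂(p(x))
I = -log₂(103/108) = -log₂(0.9537)
I = 0.0684 bits


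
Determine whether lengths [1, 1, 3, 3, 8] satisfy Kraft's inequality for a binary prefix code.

Kraft inequality: Σ 2^(-l_i) ≤ 1 for prefix-free code
Calculating: 2^(-1) + 2^(-1) + 2^(-3) + 2^(-3) + 2^(-8)
= 0.5 + 0.5 + 0.125 + 0.125 + 0.00390625
= 1.2539
Since 1.2539 > 1, prefix-free code does not exist


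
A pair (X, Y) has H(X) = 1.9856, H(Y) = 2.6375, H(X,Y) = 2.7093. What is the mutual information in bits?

I(X;Y) = H(X) + H(Y) - H(X,Y)
I(X;Y) = 1.9856 + 2.6375 - 2.7093 = 1.9138 bits


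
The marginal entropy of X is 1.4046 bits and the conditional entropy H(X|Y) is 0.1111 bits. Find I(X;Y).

I(X;Y) = H(X) - H(X|Y)
I(X;Y) = 1.4046 - 0.1111 = 1.2935 bits


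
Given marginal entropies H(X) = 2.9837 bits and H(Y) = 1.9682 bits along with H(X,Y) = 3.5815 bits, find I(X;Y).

I(X;Y) = H(X) + H(Y) - H(X,Y)
I(X;Y) = 2.9837 + 1.9682 - 3.5815 = 1.3704 bits


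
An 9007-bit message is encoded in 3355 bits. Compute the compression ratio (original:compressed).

Compression ratio = Original / Compressed
= 9007 / 3355 = 2.68:1


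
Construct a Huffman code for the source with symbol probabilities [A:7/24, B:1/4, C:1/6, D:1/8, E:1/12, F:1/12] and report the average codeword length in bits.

Huffman tree construction:
Combine smallest probabilities repeatedly
Resulting codes:
  A: 10 (length 2)
  B: 01 (length 2)
  C: 111 (length 3)
  D: 110 (length 3)
  E: 000 (length 3)
  F: 001 (length 3)
Average length = Σ p(s) × length(s) = 2.4583 bits


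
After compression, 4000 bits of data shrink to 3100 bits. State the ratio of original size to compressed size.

Compression ratio = Original / Compressed
= 4000 / 3100 = 1.29:1


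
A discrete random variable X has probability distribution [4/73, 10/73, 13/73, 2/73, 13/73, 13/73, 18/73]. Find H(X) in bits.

H(X) = -Σ p(x) log₂ p(x)
  -4/73 × log₂(4/73) = 0.2296
  -10/73 × log₂(10/73) = 0.3929
  -13/73 × log₂(13/73) = 0.4433
  -2/73 × log₂(2/73) = 0.1422
  -13/73 × log₂(13/73) = 0.4433
  -13/73 × log₂(13/73) = 0.4433
  -18/73 × log₂(18/73) = 0.4981
H(X) = 2.5926 bits


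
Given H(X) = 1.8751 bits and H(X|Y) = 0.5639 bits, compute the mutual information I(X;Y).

I(X;Y) = H(X) - H(X|Y)
I(X;Y) = 1.8751 - 0.5639 = 1.3112 bits


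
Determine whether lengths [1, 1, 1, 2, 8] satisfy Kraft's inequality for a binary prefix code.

Kraft inequality: Σ 2^(-l_i) ≤ 1 for prefix-free code
Calculating: 2^(-1) + 2^(-1) + 2^(-1) + 2^(-2) + 2^(-8)
= 0.5 + 0.5 + 0.5 + 0.25 + 0.00390625
= 1.7539
Since 1.7539 > 1, prefix-free code does not exist


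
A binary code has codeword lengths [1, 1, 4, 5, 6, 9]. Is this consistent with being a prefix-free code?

Kraft inequality: Σ 2^(-l_i) ≤ 1 for prefix-free code
Calculating: 2^(-1) + 2^(-1) + 2^(-4) + 2^(-5) + 2^(-6) + 2^(-9)
= 0.5 + 0.5 + 0.0625 + 0.03125 + 0.015625 + 0.001953125
= 1.1113
Since 1.1113 > 1, prefix-free code does not exist


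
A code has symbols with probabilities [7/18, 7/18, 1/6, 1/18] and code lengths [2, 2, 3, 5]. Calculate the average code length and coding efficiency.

Average length L = Σ p_i × l_i = 2.3333 bits
Entropy H = 1.7223 bits
Efficiency η = H/L × 100% = 73.81%


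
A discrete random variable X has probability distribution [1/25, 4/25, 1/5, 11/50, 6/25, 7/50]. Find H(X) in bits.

H(X) = -Σ p(x) log₂ p(x)
  -1/25 × log₂(1/25) = 0.1858
  -4/25 × log₂(4/25) = 0.4230
  -1/5 × log₂(1/5) = 0.4644
  -11/50 × log₂(11/50) = 0.4806
  -6/25 × log₂(6/25) = 0.4941
  -7/50 × log₂(7/50) = 0.3971
H(X) = 2.4450 bits


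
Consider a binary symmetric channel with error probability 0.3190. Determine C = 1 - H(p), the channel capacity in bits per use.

For BSC with error probability p:
C = 1 - H(p) where H(p) is binary entropy
H(0.3190) = -0.3190 × log₂(0.3190) - 0.6810 × log₂(0.6810)
H(p) = 0.9033
C = 1 - 0.9033 = 0.0967 bits/use


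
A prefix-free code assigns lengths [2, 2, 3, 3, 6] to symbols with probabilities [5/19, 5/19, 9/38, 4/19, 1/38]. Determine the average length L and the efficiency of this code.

Average length L = Σ p_i × l_i = 2.5526 bits
Entropy H = 2.1172 bits
Efficiency η = H/L × 100% = 82.94%


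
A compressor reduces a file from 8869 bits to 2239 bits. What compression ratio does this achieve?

Compression ratio = Original / Compressed
= 8869 / 2239 = 3.96:1


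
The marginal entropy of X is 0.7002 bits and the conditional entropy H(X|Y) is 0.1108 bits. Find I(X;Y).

I(X;Y) = H(X) - H(X|Y)
I(X;Y) = 0.7002 - 0.1108 = 0.5894 bits


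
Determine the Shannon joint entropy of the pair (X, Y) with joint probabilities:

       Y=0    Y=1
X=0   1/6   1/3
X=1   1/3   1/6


H(X,Y) = -Σ p(x,y) log₂ p(x,y)
  p(0,0)=1/6: -0.1667 × log₂(0.1667) = 0.4308
  p(0,1)=1/3: -0.3333 × log₂(0.3333) = 0.5283
  p(1,0)=1/3: -0.3333 × log₂(0.3333) = 0.5283
  p(1,1)=1/6: -0.1667 × log₂(0.1667) = 0.4308
H(X,Y) = 1.9183 bits


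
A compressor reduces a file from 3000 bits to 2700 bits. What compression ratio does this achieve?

Compression ratio = Original / Compressed
= 3000 / 2700 = 1.11:1


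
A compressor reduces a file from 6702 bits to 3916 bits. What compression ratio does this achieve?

Compression ratio = Original / Compressed
= 6702 / 3916 = 1.71:1


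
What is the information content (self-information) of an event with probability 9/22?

Information content I(x) = -log₂(p(x))
I = -log₂(9/22) = -log₂(0.4091)
I = 1.2895 bits


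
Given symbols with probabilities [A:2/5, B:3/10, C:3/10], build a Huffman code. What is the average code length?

Huffman tree construction:
Combine smallest probabilities repeatedly
Resulting codes:
  A: 0 (length 1)
  B: 10 (length 2)
  C: 11 (length 2)
Average length = Σ p(s) × length(s) = 1.6000 bits


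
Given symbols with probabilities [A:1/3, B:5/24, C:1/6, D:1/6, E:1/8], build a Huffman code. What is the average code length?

Huffman tree construction:
Combine smallest probabilities repeatedly
Resulting codes:
  A: 11 (length 2)
  B: 01 (length 2)
  C: 101 (length 3)
  D: 00 (length 2)
  E: 100 (length 3)
Average length = Σ p(s) × length(s) = 2.2917 bits


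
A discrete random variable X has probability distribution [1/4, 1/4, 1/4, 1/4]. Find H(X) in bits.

H(X) = -Σ p(x) log₂ p(x)
  -1/4 × log₂(1/4) = 0.5000
  -1/4 × log₂(1/4) = 0.5000
  -1/4 × log₂(1/4) = 0.5000
  -1/4 × log₂(1/4) = 0.5000
H(X) = 2.0000 bits
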